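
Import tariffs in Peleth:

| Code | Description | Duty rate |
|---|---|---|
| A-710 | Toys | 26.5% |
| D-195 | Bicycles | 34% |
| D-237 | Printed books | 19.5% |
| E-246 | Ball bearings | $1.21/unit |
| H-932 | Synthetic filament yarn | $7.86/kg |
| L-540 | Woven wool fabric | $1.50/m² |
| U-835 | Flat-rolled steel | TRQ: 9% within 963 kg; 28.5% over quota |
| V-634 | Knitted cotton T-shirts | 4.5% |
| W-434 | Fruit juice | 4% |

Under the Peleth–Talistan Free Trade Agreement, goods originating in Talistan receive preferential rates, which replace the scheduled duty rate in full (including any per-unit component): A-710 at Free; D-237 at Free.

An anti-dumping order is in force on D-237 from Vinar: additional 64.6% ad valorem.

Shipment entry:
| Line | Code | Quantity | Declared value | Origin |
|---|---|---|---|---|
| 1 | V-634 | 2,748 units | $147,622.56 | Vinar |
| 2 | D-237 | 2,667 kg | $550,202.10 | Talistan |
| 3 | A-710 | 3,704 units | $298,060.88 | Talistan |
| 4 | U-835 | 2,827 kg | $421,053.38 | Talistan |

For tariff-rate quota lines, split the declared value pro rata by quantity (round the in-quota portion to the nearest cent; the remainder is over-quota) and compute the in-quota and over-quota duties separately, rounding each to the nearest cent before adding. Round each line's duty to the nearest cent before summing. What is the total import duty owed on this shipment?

Line 1 (V-634, Vinar, 2,748 units, $147,622.56):
Base rate for V-634 is 4.5%.
Duty = $147,622.56 × 4.5% = $6,643.02.
Line 2 (D-237, Talistan, 2,667 kg, $550,202.10):
Base rate for D-237 is 19.5%.
Origin Talistan qualifies under the Peleth–Talistan agreement and D-237 is covered: preferential rate Free applies instead.
The additional-duty order on D-237 targets Vinar, not Talistan; it does not apply.
Duty = $550,202.10 × 0% = $0.00.
Line 3 (A-710, Talistan, 3,704 units, $298,060.88):
Base rate for A-710 is 26.5%.
Origin Talistan qualifies under the Peleth–Talistan agreement and A-710 is covered: preferential rate Free applies instead.
Duty = $298,060.88 × 0% = $0.00.
Line 4 (U-835, Talistan, 2,827 kg, $421,053.38):
Code U-835 is under a tariff-rate quota (threshold 963 kg). In-quota: 963 kg at 9%; over-quota: 1,864 kg at 28.5%.
Pro-rata value split: in-quota = $421,053.38 × 963/2,827 = $143,429.22; over-quota = $421,053.38 − $143,429.22 = $277,624.16.
In-quota duty = $143,429.22 × 9% = $12,908.63. Over-quota duty = $277,624.16 × 28.5% = $79,122.89.
Line duty = $12,908.63 + $79,122.89 = $92,031.52.
Total = $6,643.02 + $0.00 + $0.00 + $92,031.52 = $98,674.54.

$98,674.54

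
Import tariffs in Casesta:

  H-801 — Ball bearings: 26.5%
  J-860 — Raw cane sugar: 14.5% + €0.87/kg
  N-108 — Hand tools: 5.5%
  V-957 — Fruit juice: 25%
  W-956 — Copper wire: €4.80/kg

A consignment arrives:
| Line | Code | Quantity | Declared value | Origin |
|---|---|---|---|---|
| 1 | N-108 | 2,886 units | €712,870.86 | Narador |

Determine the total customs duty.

Line 1 (N-108, Narador, 2,886 units, €712,870.86):
Base rate for N-108 is 5.5%.
Duty = €712,870.86 × 5.5% = €39,207.90.

€39,207.90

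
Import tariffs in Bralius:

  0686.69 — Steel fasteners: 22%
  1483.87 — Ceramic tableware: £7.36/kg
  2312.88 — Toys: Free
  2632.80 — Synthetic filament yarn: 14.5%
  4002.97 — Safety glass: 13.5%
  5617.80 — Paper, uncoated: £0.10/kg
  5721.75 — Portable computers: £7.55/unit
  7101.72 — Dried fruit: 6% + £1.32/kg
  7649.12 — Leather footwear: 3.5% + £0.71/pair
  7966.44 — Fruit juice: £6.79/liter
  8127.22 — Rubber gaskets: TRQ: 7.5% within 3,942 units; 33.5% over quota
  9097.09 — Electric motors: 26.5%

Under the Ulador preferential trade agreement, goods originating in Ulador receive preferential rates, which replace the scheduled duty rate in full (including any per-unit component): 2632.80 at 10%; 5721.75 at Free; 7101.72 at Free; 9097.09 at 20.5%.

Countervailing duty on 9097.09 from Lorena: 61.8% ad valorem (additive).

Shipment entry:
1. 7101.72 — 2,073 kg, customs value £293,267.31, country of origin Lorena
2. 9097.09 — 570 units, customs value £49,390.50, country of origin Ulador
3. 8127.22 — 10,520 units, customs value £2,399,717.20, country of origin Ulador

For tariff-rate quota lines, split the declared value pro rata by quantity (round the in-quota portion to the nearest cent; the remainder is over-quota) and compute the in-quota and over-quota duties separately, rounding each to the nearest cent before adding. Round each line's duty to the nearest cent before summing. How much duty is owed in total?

Line 1 (7101.72, Lorena, 2,073 kg, £293,267.31):
Base rate for 7101.72 is 6% + £1.32/kg.
7101.72 has an FTA preferential rate, but origin Lorena is not Ulador; base rate stands.
Duty = £293,267.31 × 6% + 2,073 × £1.32 = £20,332.40.
Line 2 (9097.09, Ulador, 570 units, £49,390.50):
Base rate for 9097.09 is 26.5%.
Origin Ulador qualifies under the Bralius–Ulador agreement and 9097.09 is covered: preferential rate 20.5% applies instead.
The additional-duty order on 9097.09 targets Lorena, not Ulador; it does not apply.
Duty = £49,390.50 × 20.5% = £10,125.05.
Line 3 (8127.22, Ulador, 10,520 units, £2,399,717.20):
Code 8127.22 is under a tariff-rate quota (threshold 3,942 units). In-quota: 3,942 units at 7.5%; over-quota: 6,578 units at 33.5%.
Pro-rata value split: in-quota = £2,399,717.20 × 3,942/10,520 = £899,209.62; over-quota = £2,399,717.20 − £899,209.62 = £1,500,507.58.
In-quota duty = £899,209.62 × 7.5% = £67,440.72. Over-quota duty = £1,500,507.58 × 33.5% = £502,670.04.
Line duty = £67,440.72 + £502,670.04 = £570,110.76.
Total = £20,332.40 + £10,125.05 + £570,110.76 = £600,568.21.

£600,568.21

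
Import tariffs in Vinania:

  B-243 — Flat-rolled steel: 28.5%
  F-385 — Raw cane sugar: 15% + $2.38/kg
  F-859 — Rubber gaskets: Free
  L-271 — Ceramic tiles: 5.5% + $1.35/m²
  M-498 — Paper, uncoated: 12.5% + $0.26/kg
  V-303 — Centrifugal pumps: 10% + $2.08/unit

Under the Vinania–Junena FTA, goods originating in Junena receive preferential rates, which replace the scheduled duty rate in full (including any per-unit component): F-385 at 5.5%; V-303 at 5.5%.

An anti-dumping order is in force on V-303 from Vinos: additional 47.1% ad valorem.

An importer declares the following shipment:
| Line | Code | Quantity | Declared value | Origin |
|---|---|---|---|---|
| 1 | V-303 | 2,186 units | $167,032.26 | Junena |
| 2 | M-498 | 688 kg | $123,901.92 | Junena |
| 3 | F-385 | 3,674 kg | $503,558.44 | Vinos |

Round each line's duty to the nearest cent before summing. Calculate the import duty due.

$109,131.28

Line 1 (V-303, Junena, 2,186 units, $167,032.26):
Base rate for V-303 is 10% + $2.08/unit.
Origin Junena qualifies under the Vinania–Junena agreement and V-303 is covered: preferential rate 5.5% applies instead.
The additional-duty order on V-303 targets Vinos, not Junena; it does not apply.
Duty = $167,032.26 × 5.5% = $9,186.77.
Line 2 (M-498, Junena, 688 kg, $123,901.92):
Base rate for M-498 is 12.5% + $0.26/kg.
Origin Junena is the FTA partner but M-498 is not on the preference list; base rate stands.
Duty = $123,901.92 × 12.5% + 688 × $0.26 = $15,666.62.
Line 3 (F-385, Vinos, 3,674 kg, $503,558.44):
Base rate for F-385 is 15% + $2.38/kg.
F-385 has an FTA preferential rate, but origin Vinos is not Junena; base rate stands.
Duty = $503,558.44 × 15% + 3,674 × $2.38 = $84,277.89.
Total = $9,186.77 + $15,666.62 + $84,277.89 = $109,131.28.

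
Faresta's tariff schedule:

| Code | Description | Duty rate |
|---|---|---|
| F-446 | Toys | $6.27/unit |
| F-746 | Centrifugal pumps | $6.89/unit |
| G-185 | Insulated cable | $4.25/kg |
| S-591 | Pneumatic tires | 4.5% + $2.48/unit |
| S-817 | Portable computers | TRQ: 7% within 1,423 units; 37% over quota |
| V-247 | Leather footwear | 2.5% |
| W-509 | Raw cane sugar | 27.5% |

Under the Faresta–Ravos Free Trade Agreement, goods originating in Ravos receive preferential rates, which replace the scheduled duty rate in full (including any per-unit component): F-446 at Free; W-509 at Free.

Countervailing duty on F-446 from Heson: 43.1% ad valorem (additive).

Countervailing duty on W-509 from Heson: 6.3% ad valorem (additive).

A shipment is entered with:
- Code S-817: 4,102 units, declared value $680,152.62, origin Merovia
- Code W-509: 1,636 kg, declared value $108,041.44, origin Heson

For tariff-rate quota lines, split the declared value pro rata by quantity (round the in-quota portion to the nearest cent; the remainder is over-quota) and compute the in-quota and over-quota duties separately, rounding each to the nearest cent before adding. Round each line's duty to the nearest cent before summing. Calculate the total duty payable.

$217,390.19

Line 1 (S-817, Merovia, 4,102 units, $680,152.62):
Code S-817 is under a tariff-rate quota (threshold 1,423 units). In-quota: 1,423 units at 7%; over-quota: 2,679 units at 37%.
Pro-rata value split: in-quota = $680,152.62 × 1,423/4,102 = $235,947.63; over-quota = $680,152.62 − $235,947.63 = $444,204.99.
In-quota duty = $235,947.63 × 7% = $16,516.33. Over-quota duty = $444,204.99 × 37% = $164,355.85.
Line duty = $16,516.33 + $164,355.85 = $180,872.18.
Line 2 (W-509, Heson, 1,636 kg, $108,041.44):
Base rate for W-509 is 27.5%.
W-509 has an FTA preferential rate, but origin Heson is not Ravos; base rate stands.
Additional duty on W-509 from Heson: +6.3%. Applied ad valorem rate: 27.5% + 6.3% = 33.8%.
Duty = $108,041.44 × 33.8% = $36,518.01.
Total = $180,872.18 + $36,518.01 = $217,390.19.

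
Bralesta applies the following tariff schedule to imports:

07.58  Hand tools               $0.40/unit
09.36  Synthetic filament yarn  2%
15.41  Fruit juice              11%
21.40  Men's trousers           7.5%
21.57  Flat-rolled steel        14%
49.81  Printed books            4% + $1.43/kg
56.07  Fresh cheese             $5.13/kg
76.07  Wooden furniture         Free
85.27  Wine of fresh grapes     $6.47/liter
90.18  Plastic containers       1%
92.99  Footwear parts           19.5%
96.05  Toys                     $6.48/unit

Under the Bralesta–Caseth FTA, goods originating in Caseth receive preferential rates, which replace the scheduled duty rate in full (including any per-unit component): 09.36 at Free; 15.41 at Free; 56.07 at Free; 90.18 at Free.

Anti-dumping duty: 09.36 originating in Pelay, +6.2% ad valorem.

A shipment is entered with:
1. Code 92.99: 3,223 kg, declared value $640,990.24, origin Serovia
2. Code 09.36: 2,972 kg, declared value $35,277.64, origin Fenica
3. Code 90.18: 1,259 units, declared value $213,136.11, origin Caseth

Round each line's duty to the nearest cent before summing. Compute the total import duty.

$125,698.65

Line 1 (92.99, Serovia, 3,223 kg, $640,990.24):
Base rate for 92.99 is 19.5%.
Duty = $640,990.24 × 19.5% = $124,993.10.
Line 2 (09.36, Fenica, 2,972 kg, $35,277.64):
Base rate for 09.36 is 2%.
09.36 has an FTA preferential rate, but origin Fenica is not Caseth; base rate stands.
The additional-duty order on 09.36 targets Pelay, not Fenica; it does not apply.
Duty = $35,277.64 × 2% = $705.55.
Line 3 (90.18, Caseth, 1,259 units, $213,136.11):
Base rate for 90.18 is 1%.
Origin Caseth qualifies under the Bralesta–Caseth agreement and 90.18 is covered: preferential rate Free applies instead.
Duty = $213,136.11 × 0% = $0.00.
Total = $124,993.10 + $705.55 + $0.00 = $125,698.65.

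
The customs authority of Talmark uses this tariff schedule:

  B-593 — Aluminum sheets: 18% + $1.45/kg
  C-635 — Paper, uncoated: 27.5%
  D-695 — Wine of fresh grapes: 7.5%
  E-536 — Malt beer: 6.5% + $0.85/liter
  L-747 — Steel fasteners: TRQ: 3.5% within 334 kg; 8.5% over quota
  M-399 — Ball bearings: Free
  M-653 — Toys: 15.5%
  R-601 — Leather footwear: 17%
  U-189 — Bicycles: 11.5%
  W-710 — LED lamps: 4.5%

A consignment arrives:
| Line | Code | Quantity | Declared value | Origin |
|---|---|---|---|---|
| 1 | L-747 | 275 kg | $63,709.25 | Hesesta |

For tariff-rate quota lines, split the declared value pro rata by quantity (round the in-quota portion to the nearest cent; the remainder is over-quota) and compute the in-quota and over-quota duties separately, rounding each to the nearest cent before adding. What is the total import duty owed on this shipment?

$2,229.82

Line 1 (L-747, Hesesta, 275 kg, $63,709.25):
Code L-747 is under a tariff-rate quota (threshold 334 kg). Quantity 275 kg is within the quota, so the in-quota rate 3.5% applies to the full value.
Duty = $63,709.25 × 3.5% = $2,229.82.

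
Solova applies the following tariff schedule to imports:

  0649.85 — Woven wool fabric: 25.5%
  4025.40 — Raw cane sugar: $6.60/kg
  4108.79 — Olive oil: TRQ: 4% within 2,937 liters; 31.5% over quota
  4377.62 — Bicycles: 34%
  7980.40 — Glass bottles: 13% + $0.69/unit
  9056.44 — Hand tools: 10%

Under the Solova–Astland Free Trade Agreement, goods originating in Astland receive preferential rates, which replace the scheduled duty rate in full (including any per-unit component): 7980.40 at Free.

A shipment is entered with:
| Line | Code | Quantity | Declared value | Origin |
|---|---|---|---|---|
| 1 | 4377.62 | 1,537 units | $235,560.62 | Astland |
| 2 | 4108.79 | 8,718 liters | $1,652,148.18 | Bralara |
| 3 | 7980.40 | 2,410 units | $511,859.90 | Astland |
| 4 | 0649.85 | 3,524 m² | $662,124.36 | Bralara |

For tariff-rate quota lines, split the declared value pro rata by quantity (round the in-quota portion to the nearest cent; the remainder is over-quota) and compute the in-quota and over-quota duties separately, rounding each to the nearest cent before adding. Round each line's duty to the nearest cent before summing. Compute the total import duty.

Line 1 (4377.62, Astland, 1,537 units, $235,560.62):
Base rate for 4377.62 is 34%.
Origin Astland is the FTA partner but 4377.62 is not on the preference list; base rate stands.
Duty = $235,560.62 × 34% = $80,090.61.
Line 2 (4108.79, Bralara, 8,718 liters, $1,652,148.18):
Code 4108.79 is under a tariff-rate quota (threshold 2,937 liters). In-quota: 2,937 liters at 4%; over-quota: 5,781 liters at 31.5%.
Pro-rata value split: in-quota = $1,652,148.18 × 2,937/8,718 = $556,590.87; over-quota = $1,652,148.18 − $556,590.87 = $1,095,557.31.
In-quota duty = $556,590.87 × 4% = $22,263.63. Over-quota duty = $1,095,557.31 × 31.5% = $345,100.55.
Line duty = $22,263.63 + $345,100.55 = $367,364.18.
Line 3 (7980.40, Astland, 2,410 units, $511,859.90):
Base rate for 7980.40 is 13% + $0.69/unit.
Origin Astland qualifies under the Solova–Astland agreement and 7980.40 is covered: preferential rate Free applies instead.
Duty = $511,859.90 × 0% = $0.00.
Line 4 (0649.85, Bralara, 3,524 m², $662,124.36):
Base rate for 0649.85 is 25.5%.
Duty = $662,124.36 × 25.5% = $168,841.71.
Total = $80,090.61 + $367,364.18 + $0.00 + $168,841.71 = $616,296.50.

$616,296.50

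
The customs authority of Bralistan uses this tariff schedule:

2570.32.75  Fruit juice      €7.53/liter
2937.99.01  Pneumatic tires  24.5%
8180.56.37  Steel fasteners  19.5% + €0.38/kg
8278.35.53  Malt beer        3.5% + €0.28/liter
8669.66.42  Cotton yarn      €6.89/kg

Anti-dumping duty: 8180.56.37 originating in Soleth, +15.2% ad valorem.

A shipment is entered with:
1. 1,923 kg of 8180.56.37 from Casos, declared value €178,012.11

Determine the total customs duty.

€35,443.10

Line 1 (8180.56.37, Casos, 1,923 kg, €178,012.11):
Base rate for 8180.56.37 is 19.5% + €0.38/kg.
The additional-duty order on 8180.56.37 targets Soleth, not Casos; it does not apply.
Duty = €178,012.11 × 19.5% + 1,923 × €0.38 = €35,443.10.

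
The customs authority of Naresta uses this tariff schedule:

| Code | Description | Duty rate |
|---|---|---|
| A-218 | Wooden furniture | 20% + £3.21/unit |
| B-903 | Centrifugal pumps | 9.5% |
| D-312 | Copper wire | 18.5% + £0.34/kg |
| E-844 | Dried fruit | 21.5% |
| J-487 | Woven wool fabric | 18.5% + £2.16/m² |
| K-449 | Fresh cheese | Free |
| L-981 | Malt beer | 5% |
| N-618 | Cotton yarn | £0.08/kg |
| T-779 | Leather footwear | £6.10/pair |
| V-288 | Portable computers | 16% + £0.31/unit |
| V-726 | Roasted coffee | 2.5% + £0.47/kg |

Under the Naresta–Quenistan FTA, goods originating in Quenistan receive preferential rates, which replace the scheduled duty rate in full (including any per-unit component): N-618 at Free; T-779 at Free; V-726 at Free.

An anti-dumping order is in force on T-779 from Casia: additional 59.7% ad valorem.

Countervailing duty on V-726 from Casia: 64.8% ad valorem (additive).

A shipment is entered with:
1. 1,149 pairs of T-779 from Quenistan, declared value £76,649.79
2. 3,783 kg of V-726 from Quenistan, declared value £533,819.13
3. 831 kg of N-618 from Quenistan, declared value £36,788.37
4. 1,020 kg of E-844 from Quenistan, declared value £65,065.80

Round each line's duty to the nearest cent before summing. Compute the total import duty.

£13,989.15

Line 1 (T-779, Quenistan, 1,149 pairs, £76,649.79):
Base rate for T-779 is £6.10/pair.
Origin Quenistan qualifies under the Naresta–Quenistan agreement and T-779 is covered: preferential rate Free applies instead.
The additional-duty order on T-779 targets Casia, not Quenistan; it does not apply.
Duty = £76,649.79 × 0% = £0.00.
Line 2 (V-726, Quenistan, 3,783 kg, £533,819.13):
Base rate for V-726 is 2.5% + £0.47/kg.
Origin Quenistan qualifies under the Naresta–Quenistan agreement and V-726 is covered: preferential rate Free applies instead.
The additional-duty order on V-726 targets Casia, not Quenistan; it does not apply.
Duty = £533,819.13 × 0% = £0.00.
Line 3 (N-618, Quenistan, 831 kg, £36,788.37):
Base rate for N-618 is £0.08/kg.
Origin Quenistan qualifies under the Naresta–Quenistan agreement and N-618 is covered: preferential rate Free applies instead.
Duty = £36,788.37 × 0% = £0.00.
Line 4 (E-844, Quenistan, 1,020 kg, £65,065.80):
Base rate for E-844 is 21.5%.
Origin Quenistan is the FTA partner but E-844 is not on the preference list; base rate stands.
Duty = £65,065.80 × 21.5% = £13,989.15.
Total = £0.00 + £0.00 + £0.00 + £13,989.15 = £13,989.15.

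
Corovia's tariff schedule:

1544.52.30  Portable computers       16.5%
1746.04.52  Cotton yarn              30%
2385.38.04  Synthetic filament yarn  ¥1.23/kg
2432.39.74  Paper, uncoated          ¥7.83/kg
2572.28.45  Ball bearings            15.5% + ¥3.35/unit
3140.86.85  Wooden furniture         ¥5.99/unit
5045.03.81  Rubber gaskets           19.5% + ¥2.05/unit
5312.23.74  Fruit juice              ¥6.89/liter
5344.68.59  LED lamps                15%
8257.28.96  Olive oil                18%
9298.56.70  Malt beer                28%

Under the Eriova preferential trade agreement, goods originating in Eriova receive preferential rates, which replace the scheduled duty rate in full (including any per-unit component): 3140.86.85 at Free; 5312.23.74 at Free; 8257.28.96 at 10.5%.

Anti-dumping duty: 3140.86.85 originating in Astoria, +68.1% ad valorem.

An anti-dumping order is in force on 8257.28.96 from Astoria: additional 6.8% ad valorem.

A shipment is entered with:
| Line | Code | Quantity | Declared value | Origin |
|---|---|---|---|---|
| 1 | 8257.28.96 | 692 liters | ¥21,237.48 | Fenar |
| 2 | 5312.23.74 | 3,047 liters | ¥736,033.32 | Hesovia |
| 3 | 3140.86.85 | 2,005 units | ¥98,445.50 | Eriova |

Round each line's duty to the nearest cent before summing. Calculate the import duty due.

¥24,816.58

Line 1 (8257.28.96, Fenar, 692 liters, ¥21,237.48):
Base rate for 8257.28.96 is 18%.
8257.28.96 has an FTA preferential rate, but origin Fenar is not Eriova; base rate stands.
The additional-duty order on 8257.28.96 targets Astoria, not Fenar; it does not apply.
Duty = ¥21,237.48 × 18% = ¥3,822.75.
Line 2 (5312.23.74, Hesovia, 3,047 liters, ¥736,033.32):
Base rate for 5312.23.74 is ¥6.89/liter.
5312.23.74 has an FTA preferential rate, but origin Hesovia is not Eriova; base rate stands.
Duty = 3,047 × ¥6.89 = ¥20,993.83.
Line 3 (3140.86.85, Eriova, 2,005 units, ¥98,445.50):
Base rate for 3140.86.85 is ¥5.99/unit.
Origin Eriova qualifies under the Corovia–Eriova agreement and 3140.86.85 is covered: preferential rate Free applies instead.
The additional-duty order on 3140.86.85 targets Astoria, not Eriova; it does not apply.
Duty = ¥98,445.50 × 0% = ¥0.00.
Total = ¥3,822.75 + ¥20,993.83 + ¥0.00 = ¥24,816.58.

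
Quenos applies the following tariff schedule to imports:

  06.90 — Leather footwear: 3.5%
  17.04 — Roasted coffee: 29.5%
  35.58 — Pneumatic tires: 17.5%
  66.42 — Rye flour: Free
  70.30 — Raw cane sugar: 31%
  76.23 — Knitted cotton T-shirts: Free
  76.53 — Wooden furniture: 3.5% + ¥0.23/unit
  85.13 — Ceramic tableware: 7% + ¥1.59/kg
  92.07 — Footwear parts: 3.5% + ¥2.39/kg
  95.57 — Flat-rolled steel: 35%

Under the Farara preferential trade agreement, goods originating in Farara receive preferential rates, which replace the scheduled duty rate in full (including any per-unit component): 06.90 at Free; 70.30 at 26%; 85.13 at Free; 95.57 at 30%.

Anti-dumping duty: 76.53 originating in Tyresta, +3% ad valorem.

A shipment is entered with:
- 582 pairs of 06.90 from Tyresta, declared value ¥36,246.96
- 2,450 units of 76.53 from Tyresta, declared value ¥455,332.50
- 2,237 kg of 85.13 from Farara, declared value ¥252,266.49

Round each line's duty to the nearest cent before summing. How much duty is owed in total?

Line 1 (06.90, Tyresta, 582 pairs, ¥36,246.96):
Base rate for 06.90 is 3.5%.
06.90 has an FTA preferential rate, but origin Tyresta is not Farara; base rate stands.
Duty = ¥36,246.96 × 3.5% = ¥1,268.64.
Line 2 (76.53, Tyresta, 2,450 units, ¥455,332.50):
Base rate for 76.53 is 3.5% + ¥0.23/unit.
Additional duty on 76.53 from Tyresta: +3%. Applied ad valorem rate: 3.5% + 3% = 6.5%.
Duty = ¥455,332.50 × 6.5% + 2,450 × ¥0.23 = ¥30,160.11.
Line 3 (85.13, Farara, 2,237 kg, ¥252,266.49):
Base rate for 85.13 is 7% + ¥1.59/kg.
Origin Farara qualifies under the Quenos–Farara agreement and 85.13 is covered: preferential rate Free applies instead.
Duty = ¥252,266.49 × 0% = ¥0.00.
Total = ¥1,268.64 + ¥30,160.11 + ¥0.00 = ¥31,428.75.

¥31,428.75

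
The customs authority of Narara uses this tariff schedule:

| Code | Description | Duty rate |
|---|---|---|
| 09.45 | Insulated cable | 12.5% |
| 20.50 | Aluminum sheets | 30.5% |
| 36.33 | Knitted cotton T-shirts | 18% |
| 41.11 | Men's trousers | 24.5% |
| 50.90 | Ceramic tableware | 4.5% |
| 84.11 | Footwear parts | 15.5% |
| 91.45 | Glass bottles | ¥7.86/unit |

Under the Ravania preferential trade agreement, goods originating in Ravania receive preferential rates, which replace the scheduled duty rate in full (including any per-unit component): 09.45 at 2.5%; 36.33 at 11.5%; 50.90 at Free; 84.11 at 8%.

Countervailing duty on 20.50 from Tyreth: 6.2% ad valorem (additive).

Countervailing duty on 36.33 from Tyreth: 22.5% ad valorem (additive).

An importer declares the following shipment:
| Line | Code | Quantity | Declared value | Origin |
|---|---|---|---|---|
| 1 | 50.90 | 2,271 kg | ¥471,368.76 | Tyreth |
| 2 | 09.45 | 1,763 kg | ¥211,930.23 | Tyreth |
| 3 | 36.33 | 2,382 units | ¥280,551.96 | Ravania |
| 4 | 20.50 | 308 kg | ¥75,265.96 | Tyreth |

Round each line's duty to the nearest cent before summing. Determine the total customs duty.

Line 1 (50.90, Tyreth, 2,271 kg, ¥471,368.76):
Base rate for 50.90 is 4.5%.
50.90 has an FTA preferential rate, but origin Tyreth is not Ravania; base rate stands.
Duty = ¥471,368.76 × 4.5% = ¥21,211.59.
Line 2 (09.45, Tyreth, 1,763 kg, ¥211,930.23):
Base rate for 09.45 is 12.5%.
09.45 has an FTA preferential rate, but origin Tyreth is not Ravania; base rate stands.
Duty = ¥211,930.23 × 12.5% = ¥26,491.28.
Line 3 (36.33, Ravania, 2,382 units, ¥280,551.96):
Base rate for 36.33 is 18%.
Origin Ravania qualifies under the Narara–Ravania agreement and 36.33 is covered: preferential rate 11.5% applies instead.
The additional-duty order on 36.33 targets Tyreth, not Ravania; it does not apply.
Duty = ¥280,551.96 × 11.5% = ¥32,263.48.
Line 4 (20.50, Tyreth, 308 kg, ¥75,265.96):
Base rate for 20.50 is 30.5%.
Additional duty on 20.50 from Tyreth: +6.2%. Applied ad valorem rate: 30.5% + 6.2% = 36.7%.
Duty = ¥75,265.96 × 36.7% = ¥27,622.61.
Total = ¥21,211.59 + ¥26,491.28 + ¥32,263.48 + ¥27,622.61 = ¥107,588.96.

¥107,588.96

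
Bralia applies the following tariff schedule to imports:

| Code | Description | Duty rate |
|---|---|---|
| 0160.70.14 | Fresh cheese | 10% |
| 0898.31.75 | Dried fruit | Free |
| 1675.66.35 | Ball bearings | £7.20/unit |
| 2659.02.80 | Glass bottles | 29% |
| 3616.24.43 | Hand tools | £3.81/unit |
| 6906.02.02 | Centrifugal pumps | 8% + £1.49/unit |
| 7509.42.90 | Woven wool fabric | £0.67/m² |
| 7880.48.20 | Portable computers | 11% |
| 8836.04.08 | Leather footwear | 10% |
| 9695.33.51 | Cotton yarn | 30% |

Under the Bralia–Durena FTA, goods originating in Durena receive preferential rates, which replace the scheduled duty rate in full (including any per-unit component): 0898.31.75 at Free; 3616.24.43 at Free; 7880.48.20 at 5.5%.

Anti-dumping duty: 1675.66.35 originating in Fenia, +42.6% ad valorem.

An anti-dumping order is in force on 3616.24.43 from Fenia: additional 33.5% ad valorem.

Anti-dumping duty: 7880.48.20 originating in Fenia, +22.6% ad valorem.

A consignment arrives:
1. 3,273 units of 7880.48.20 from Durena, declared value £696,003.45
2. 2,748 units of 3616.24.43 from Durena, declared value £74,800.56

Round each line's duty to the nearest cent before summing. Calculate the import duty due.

£38,280.19

Line 1 (7880.48.20, Durena, 3,273 units, £696,003.45):
Base rate for 7880.48.20 is 11%.
Origin Durena qualifies under the Bralia–Durena agreement and 7880.48.20 is covered: preferential rate 5.5% applies instead.
The additional-duty order on 7880.48.20 targets Fenia, not Durena; it does not apply.
Duty = £696,003.45 × 5.5% = £38,280.19.
Line 2 (3616.24.43, Durena, 2,748 units, £74,800.56):
Base rate for 3616.24.43 is £3.81/unit.
Origin Durena qualifies under the Bralia–Durena agreement and 3616.24.43 is covered: preferential rate Free applies instead.
The additional-duty order on 3616.24.43 targets Fenia, not Durena; it does not apply.
Duty = £74,800.56 × 0% = £0.00.
Total = £38,280.19 + £0.00 = £38,280.19.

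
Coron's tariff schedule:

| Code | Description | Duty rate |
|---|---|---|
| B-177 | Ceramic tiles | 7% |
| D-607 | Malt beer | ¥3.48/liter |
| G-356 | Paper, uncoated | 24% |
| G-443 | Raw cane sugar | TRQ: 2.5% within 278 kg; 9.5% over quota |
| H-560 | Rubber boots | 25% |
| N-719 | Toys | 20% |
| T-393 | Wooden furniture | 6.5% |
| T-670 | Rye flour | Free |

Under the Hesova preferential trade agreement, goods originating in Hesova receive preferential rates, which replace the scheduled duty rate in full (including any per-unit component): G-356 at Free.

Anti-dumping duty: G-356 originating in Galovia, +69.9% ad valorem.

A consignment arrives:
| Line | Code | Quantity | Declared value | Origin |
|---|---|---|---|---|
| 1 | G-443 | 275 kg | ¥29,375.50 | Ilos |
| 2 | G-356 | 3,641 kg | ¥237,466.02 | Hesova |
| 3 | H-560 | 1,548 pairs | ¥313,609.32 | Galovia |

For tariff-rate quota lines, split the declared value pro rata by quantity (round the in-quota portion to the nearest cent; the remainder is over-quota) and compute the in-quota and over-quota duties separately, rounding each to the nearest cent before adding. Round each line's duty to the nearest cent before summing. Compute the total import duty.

¥79,136.72

Line 1 (G-443, Ilos, 275 kg, ¥29,375.50):
Code G-443 is under a tariff-rate quota (threshold 278 kg). Quantity 275 kg is within the quota, so the in-quota rate 2.5% applies to the full value.
Duty = ¥29,375.50 × 2.5% = ¥734.39.
Line 2 (G-356, Hesova, 3,641 kg, ¥237,466.02):
Base rate for G-356 is 24%.
Origin Hesova qualifies under the Coron–Hesova agreement and G-356 is covered: preferential rate Free applies instead.
The additional-duty order on G-356 targets Galovia, not Hesova; it does not apply.
Duty = ¥237,466.02 × 0% = ¥0.00.
Line 3 (H-560, Galovia, 1,548 pairs, ¥313,609.32):
Base rate for H-560 is 25%.
Duty = ¥313,609.32 × 25% = ¥78,402.33.
Total = ¥734.39 + ¥0.00 + ¥78,402.33 = ¥79,136.72.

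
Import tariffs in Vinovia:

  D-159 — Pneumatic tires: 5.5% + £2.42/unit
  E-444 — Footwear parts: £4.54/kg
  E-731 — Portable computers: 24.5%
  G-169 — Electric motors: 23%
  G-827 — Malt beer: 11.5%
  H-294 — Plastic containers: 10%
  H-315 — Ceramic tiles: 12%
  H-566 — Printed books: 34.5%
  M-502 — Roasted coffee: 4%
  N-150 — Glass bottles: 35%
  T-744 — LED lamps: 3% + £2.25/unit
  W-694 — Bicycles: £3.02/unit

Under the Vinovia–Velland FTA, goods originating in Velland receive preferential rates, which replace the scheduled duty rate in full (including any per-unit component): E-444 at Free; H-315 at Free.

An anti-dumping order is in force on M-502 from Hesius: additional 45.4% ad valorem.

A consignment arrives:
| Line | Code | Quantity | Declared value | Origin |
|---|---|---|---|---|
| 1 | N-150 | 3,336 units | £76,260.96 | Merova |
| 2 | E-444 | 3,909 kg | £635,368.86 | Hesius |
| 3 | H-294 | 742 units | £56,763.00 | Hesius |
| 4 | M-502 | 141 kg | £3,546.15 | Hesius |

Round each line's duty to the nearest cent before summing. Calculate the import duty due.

Line 1 (N-150, Merova, 3,336 units, £76,260.96):
Base rate for N-150 is 35%.
Duty = £76,260.96 × 35% = £26,691.34.
Line 2 (E-444, Hesius, 3,909 kg, £635,368.86):
Base rate for E-444 is £4.54/kg.
E-444 has an FTA preferential rate, but origin Hesius is not Velland; base rate stands.
Duty = 3,909 × £4.54 = £17,746.86.
Line 3 (H-294, Hesius, 742 units, £56,763.00):
Base rate for H-294 is 10%.
Duty = £56,763.00 × 10% = £5,676.30.
Line 4 (M-502, Hesius, 141 kg, £3,546.15):
Base rate for M-502 is 4%.
Additional duty on M-502 from Hesius: +45.4%. Applied ad valorem rate: 4% + 45.4% = 49.4%.
Duty = £3,546.15 × 49.4% = £1,751.80.
Total = £26,691.34 + £17,746.86 + £5,676.30 + £1,751.80 = £51,866.30.

£51,866.30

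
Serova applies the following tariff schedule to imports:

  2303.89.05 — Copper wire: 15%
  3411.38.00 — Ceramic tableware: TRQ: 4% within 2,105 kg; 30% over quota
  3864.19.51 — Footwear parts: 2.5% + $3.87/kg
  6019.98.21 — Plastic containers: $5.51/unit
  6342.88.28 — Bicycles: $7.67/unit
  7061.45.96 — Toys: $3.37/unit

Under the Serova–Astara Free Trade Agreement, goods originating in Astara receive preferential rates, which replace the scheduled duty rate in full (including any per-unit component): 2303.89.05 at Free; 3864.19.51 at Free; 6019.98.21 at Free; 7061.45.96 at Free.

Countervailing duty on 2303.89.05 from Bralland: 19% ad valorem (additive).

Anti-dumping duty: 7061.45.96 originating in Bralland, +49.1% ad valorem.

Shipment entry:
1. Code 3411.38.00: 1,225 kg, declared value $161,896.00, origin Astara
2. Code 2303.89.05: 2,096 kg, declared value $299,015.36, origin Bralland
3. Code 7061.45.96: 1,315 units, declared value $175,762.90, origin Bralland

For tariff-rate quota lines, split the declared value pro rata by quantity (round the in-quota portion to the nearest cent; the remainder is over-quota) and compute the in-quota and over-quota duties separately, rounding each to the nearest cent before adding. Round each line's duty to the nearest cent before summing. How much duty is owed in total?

Line 1 (3411.38.00, Astara, 1,225 kg, $161,896.00):
Code 3411.38.00 is under a tariff-rate quota (threshold 2,105 kg). Quantity 1,225 kg is within the quota, so the in-quota rate 4% applies to the full value.
Duty = $161,896.00 × 4% = $6,475.84.
Line 2 (2303.89.05, Bralland, 2,096 kg, $299,015.36):
Base rate for 2303.89.05 is 15%.
2303.89.05 has an FTA preferential rate, but origin Bralland is not Astara; base rate stands.
Additional duty on 2303.89.05 from Bralland: +19%. Applied ad valorem rate: 15% + 19% = 34%.
Duty = $299,015.36 × 34% = $101,665.22.
Line 3 (7061.45.96, Bralland, 1,315 units, $175,762.90):
Base rate for 7061.45.96 is $3.37/unit.
7061.45.96 has an FTA preferential rate, but origin Bralland is not Astara; base rate stands.
Additional duty on 7061.45.96 from Bralland: +49.1% ad valorem. Applied ad valorem rate = 49.1%.
Duty = $175,762.90 × 49.1% + 1,315 × $3.37 = $90,731.13.
Total = $6,475.84 + $101,665.22 + $90,731.13 = $198,872.19.

$198,872.19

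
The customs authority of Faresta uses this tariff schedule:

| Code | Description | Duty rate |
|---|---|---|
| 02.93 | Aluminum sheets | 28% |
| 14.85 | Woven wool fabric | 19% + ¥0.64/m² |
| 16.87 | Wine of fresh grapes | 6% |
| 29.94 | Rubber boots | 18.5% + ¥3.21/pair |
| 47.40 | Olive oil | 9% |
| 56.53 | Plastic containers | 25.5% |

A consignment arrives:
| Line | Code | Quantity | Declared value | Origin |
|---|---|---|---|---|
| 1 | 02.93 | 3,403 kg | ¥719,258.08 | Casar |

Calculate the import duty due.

Line 1 (02.93, Casar, 3,403 kg, ¥719,258.08):
Base rate for 02.93 is 28%.
Duty = ¥719,258.08 × 28% = ¥201,392.26.

¥201,392.26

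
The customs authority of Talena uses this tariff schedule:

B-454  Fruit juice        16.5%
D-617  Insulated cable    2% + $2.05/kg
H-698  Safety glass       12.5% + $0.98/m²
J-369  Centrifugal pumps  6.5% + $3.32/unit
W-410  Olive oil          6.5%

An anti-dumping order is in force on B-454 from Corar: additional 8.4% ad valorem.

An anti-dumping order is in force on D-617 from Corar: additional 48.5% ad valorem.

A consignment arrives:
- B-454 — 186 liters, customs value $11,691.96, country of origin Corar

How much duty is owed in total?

$2,911.30

Line 1 (B-454, Corar, 186 liters, $11,691.96):
Base rate for B-454 is 16.5%.
Additional duty on B-454 from Corar: +8.4%. Applied ad valorem rate: 16.5% + 8.4% = 24.9%.
Duty = $11,691.96 × 24.9% = $2,911.30.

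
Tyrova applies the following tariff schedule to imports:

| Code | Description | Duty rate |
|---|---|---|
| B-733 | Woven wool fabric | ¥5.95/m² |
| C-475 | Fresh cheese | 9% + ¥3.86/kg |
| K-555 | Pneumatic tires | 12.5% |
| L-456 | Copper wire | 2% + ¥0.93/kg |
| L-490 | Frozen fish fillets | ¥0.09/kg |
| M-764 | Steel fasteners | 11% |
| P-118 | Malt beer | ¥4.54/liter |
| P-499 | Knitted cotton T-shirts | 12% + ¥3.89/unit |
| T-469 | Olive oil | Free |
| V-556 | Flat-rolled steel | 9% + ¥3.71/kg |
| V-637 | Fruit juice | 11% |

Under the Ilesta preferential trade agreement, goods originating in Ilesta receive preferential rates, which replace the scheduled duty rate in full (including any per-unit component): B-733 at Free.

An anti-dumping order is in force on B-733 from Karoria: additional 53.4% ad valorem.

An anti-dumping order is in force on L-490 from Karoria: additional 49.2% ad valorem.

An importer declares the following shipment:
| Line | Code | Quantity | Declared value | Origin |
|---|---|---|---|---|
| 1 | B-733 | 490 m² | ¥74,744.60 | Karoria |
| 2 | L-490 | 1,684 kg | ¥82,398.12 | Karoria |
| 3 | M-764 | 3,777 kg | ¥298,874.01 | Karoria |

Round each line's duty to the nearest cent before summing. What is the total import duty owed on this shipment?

¥116,396.70

Line 1 (B-733, Karoria, 490 m², ¥74,744.60):
Base rate for B-733 is ¥5.95/m².
B-733 has an FTA preferential rate, but origin Karoria is not Ilesta; base rate stands.
Additional duty on B-733 from Karoria: +53.4% ad valorem. Applied ad valorem rate = 53.4%.
Duty = ¥74,744.60 × 53.4% + 490 × ¥5.95 = ¥42,829.12.
Line 2 (L-490, Karoria, 1,684 kg, ¥82,398.12):
Base rate for L-490 is ¥0.09/kg.
Additional duty on L-490 from Karoria: +49.2% ad valorem. Applied ad valorem rate = 49.2%.
Duty = ¥82,398.12 × 49.2% + 1,684 × ¥0.09 = ¥40,691.44.
Line 3 (M-764, Karoria, 3,777 kg, ¥298,874.01):
Base rate for M-764 is 11%.
Duty = ¥298,874.01 × 11% = ¥32,876.14.
Total = ¥42,829.12 + ¥40,691.44 + ¥32,876.14 = ¥116,396.70.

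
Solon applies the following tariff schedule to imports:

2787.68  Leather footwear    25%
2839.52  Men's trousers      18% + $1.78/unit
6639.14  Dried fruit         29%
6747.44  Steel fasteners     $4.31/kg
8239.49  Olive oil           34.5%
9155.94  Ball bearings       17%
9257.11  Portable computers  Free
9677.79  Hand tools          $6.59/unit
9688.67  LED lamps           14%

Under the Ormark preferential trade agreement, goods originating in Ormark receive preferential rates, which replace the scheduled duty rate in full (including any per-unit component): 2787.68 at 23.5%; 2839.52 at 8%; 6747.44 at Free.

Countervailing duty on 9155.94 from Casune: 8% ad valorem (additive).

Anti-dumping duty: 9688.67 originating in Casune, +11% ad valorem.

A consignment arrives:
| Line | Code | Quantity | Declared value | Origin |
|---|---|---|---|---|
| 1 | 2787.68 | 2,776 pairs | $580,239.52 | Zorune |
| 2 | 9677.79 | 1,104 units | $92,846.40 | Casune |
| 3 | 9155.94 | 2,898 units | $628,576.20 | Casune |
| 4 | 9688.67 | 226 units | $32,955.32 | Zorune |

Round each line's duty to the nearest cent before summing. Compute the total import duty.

$314,093.03

Line 1 (2787.68, Zorune, 2,776 pairs, $580,239.52):
Base rate for 2787.68 is 25%.
2787.68 has an FTA preferential rate, but origin Zorune is not Ormark; base rate stands.
Duty = $580,239.52 × 25% = $145,059.88.
Line 2 (9677.79, Casune, 1,104 units, $92,846.40):
Base rate for 9677.79 is $6.59/unit.
Duty = 1,104 × $6.59 = $7,275.36.
Line 3 (9155.94, Casune, 2,898 units, $628,576.20):
Base rate for 9155.94 is 17%.
Additional duty on 9155.94 from Casune: +8%. Applied ad valorem rate: 17% + 8% = 25%.
Duty = $628,576.20 × 25% = $157,144.05.
Line 4 (9688.67, Zorune, 226 units, $32,955.32):
Base rate for 9688.67 is 14%.
The additional-duty order on 9688.67 targets Casune, not Zorune; it does not apply.
Duty = $32,955.32 × 14% = $4,613.74.
Total = $145,059.88 + $7,275.36 + $157,144.05 + $4,613.74 = $314,093.03.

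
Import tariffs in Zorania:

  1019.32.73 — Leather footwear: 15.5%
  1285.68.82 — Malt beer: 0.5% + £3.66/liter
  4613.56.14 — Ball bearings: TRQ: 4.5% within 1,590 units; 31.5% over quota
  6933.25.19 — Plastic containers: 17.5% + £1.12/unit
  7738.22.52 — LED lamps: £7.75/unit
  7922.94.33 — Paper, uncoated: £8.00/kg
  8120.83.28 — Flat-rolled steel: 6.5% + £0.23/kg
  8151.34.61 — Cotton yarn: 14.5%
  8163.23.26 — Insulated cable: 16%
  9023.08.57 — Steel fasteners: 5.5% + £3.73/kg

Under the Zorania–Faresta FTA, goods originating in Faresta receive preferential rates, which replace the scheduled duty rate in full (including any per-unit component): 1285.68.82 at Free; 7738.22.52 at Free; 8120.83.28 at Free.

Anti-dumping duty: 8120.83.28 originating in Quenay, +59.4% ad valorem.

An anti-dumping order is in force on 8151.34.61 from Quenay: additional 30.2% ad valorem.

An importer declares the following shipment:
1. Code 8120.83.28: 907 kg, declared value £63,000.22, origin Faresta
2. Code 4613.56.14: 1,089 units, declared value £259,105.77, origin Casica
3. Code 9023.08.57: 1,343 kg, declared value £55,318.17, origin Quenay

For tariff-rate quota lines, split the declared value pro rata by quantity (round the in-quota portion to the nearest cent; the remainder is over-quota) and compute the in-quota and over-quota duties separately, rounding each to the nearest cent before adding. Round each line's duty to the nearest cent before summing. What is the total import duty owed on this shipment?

£19,711.65

Line 1 (8120.83.28, Faresta, 907 kg, £63,000.22):
Base rate for 8120.83.28 is 6.5% + £0.23/kg.
Origin Faresta qualifies under the Zorania–Faresta agreement and 8120.83.28 is covered: preferential rate Free applies instead.
The additional-duty order on 8120.83.28 targets Quenay, not Faresta; it does not apply.
Duty = £63,000.22 × 0% = £0.00.
Line 2 (4613.56.14, Casica, 1,089 units, £259,105.77):
Code 4613.56.14 is under a tariff-rate quota (threshold 1,590 units). Quantity 1,089 units is within the quota, so the in-quota rate 4.5% applies to the full value.
Duty = £259,105.77 × 4.5% = £11,659.76.
Line 3 (9023.08.57, Quenay, 1,343 kg, £55,318.17):
Base rate for 9023.08.57 is 5.5% + £3.73/kg.
Duty = £55,318.17 × 5.5% + 1,343 × £3.73 = £8,051.89.
Total = £0.00 + £11,659.76 + £8,051.89 = £19,711.65.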